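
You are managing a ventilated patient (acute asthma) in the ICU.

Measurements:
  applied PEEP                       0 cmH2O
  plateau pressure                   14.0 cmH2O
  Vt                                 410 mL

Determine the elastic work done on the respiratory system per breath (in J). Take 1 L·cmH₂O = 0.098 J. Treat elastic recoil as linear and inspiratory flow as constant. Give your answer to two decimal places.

0.28

Elastic work ≈ ½ × (Pplat − PEEP) × Vt = 0.5 × (14.0 − 0) × 0.410 L = 0.5 × 14.0 × 0.410 = 2.87 L·cmH2O.
× 0.098 J/(L·cmH2O) → 0.2813 J.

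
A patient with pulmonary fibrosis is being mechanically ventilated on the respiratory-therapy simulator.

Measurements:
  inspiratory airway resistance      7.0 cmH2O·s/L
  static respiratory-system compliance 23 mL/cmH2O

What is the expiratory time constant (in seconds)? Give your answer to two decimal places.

τ = R × C = 7.0 × 23 mL/cmH2O = 7.0 × 0.023 L/cmH2O = 0.161 s.

0.16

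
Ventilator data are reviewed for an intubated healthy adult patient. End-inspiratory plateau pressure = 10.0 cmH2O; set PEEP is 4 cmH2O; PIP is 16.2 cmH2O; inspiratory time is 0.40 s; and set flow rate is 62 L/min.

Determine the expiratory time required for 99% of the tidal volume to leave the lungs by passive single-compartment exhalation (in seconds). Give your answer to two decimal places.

Flow: 62 L/min ÷ 60 = 1.0333 L/s.
Vt = flow × Ti = 1.0333 L/s × 0.40 s × 1000 mL/L = 413.32 mL.
R = (PIP − Pplat)/V̇ = (16.2 − 10.0) / 1.0333 = 6.2/1.0333 = 6.0 cmH2O·s/L.
C = Vt/(Pplat − PEEP) = 413.32 / (10.0 − 4) = 413.32/6.0 = 68.887 mL/cmH2O.
τ = R × C = 6.0 × 0.06889 L/cmH2O = 0.4133 s.
t = −τ·ln(1 − 0.99) = −0.4133·ln(0.01) = 1.903 s.

1.90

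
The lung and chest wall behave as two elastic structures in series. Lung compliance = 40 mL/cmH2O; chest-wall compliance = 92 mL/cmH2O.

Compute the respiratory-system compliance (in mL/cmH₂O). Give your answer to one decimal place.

27.9

Lung and chest wall are elastances in series: 1/Crs = 1/CL + 1/Ccw.
1/Crs = 1/40 + 1/92 = 0.03587.
Crs = 27.878 mL/cmH2O.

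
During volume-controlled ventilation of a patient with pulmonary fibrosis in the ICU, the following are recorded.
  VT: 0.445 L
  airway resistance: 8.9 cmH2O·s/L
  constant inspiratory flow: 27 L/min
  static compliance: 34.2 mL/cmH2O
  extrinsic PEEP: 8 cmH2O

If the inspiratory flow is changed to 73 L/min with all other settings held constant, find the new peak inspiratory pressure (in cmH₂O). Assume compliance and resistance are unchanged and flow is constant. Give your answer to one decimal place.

Flow: 27 L/min ÷ 60 = 0.45 L/s.
New flow: 73 L/min ÷ 60 = 1.2167 L/s.
PIP = Vt/C + R·V̇ + PEEP (constant-flow equation of motion).
Only the resistive term changes: ΔPIP = R × ΔV̇ = 8.9 × (1.2167 − 0.45) = 8.9 × 0.7667 = 6.824 cmH2O.
Original PIP = 445/34.2 + 8.9×0.45 + 8 = 25.017 cmH2O; new PIP = 25.017 + (6.824) = 31.841 cmH2O.

31.8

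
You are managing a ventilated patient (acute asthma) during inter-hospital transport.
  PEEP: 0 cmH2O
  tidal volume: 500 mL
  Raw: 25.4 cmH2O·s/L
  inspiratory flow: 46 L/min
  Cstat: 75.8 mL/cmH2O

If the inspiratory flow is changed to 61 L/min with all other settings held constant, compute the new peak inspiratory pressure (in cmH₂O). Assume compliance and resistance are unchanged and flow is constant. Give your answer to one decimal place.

Flow: 46 L/min ÷ 60 = 0.7667 L/s.
New flow: 61 L/min ÷ 60 = 1.0167 L/s.
PIP = Vt/C + R·V̇ + PEEP (constant-flow equation of motion).
Only the resistive term changes: ΔPIP = R × ΔV̇ = 25.4 × (1.0167 − 0.7667) = 25.4 × 0.25 = 6.35 cmH2O.
Original PIP = 500/75.8 + 25.4×0.7667 + 0 = 26.07 cmH2O; new PIP = 26.07 + (6.35) = 32.42 cmH2O.

32.4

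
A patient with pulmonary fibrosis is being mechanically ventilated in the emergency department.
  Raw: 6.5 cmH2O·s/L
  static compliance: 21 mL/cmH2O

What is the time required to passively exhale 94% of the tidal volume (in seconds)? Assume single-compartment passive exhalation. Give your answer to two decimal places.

0.38

τ = R × C = 6.5 × 21 mL/cmH2O = 6.5 × 0.021 L/cmH2O = 0.1365 s.
Exhaled fraction f = 1 − e^(−t/τ) → t = −τ·ln(1 − f) = −0.1365·ln(0.06) = 0.384 s.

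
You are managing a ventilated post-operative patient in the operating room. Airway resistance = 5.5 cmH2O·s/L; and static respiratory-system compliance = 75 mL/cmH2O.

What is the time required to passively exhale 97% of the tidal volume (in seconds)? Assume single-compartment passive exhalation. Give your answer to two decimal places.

τ = R × C = 5.5 × 75 mL/cmH2O = 5.5 × 0.075 L/cmH2O = 0.4125 s.
Exhaled fraction f = 1 − e^(−t/τ) → t = −τ·ln(1 − f) = −0.4125·ln(0.03) = 1.446 s.

1.45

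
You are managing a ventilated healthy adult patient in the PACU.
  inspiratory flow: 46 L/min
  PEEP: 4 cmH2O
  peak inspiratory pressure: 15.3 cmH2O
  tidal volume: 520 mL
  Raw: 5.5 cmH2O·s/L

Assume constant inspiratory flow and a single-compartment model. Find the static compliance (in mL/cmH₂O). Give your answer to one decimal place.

Flow: 46 L/min ÷ 60 = 0.7667 L/s.
Equation of motion (constant flow): PIP = Vt/C + R·V̇ + PEEP.
Vt/C = PIP − R·V̇ − PEEP = 15.3 − 5.5×0.7667 − 4 = 15.3 − 4.217 − 4 = 7.083 cmH2O.
C = Vt / 7.083 = 520 / 7.083 = 73.415 mL/cmH2O.

73.4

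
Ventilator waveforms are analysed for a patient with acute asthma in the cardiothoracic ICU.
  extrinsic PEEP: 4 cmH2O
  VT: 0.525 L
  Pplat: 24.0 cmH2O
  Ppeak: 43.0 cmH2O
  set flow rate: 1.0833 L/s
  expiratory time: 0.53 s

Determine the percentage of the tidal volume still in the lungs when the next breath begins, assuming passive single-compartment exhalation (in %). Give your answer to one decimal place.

31.6

R = (PIP − Pplat)/V̇ = (43.0 − 24.0) / 1.0833 = 19.0/1.0833 = 17.539 cmH2O·s/L.
C = Vt/(Pplat − PEEP) = 525.0 / (24.0 − 4) = 525.0/20.0 = 26.25 mL/cmH2O.
τ = R × C = 17.539 × 0.02625 L/cmH2O = 0.4604 s.
Fraction remaining at end-expiration = e^(−Te/τ) = e^(−0.53/0.4604) = 0.3163 → 31.63%.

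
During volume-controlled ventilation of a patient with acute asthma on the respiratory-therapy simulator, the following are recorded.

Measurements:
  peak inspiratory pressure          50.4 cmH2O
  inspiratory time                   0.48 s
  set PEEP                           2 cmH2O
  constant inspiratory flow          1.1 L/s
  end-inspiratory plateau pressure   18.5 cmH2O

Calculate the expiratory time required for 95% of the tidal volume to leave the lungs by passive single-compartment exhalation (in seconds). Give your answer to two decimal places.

Vt = flow × Ti = 1.1 L/s × 0.48 s × 1000 mL/L = 528.0 mL.
R = (PIP − Pplat)/V̇ = (50.4 − 18.5) / 1.1 = 31.9/1.1 = 29.0 cmH2O·s/L.
C = Vt/(Pplat − PEEP) = 528.0 / (18.5 − 2) = 528.0/16.5 = 32.0 mL/cmH2O.
τ = R × C = 29.0 × 0.032 L/cmH2O = 0.928 s.
t = −τ·ln(1 − 0.95) = −0.928·ln(0.05) = 2.78 s.

2.78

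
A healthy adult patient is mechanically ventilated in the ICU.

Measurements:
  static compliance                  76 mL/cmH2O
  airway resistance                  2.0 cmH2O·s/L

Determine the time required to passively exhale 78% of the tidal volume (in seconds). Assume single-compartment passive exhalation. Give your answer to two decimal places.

τ = R × C = 2.0 × 76 mL/cmH2O = 2.0 × 0.076 L/cmH2O = 0.152 s.
Exhaled fraction f = 1 − e^(−t/τ) → t = −τ·ln(1 − f) = −0.152·ln(0.22) = 0.2301 s.

0.23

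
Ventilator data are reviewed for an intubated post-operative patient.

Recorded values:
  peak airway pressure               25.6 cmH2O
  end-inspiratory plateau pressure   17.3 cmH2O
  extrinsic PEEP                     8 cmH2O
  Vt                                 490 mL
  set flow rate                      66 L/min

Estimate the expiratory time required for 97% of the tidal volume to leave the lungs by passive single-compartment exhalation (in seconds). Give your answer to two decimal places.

Flow: 66 L/min ÷ 60 = 1.1 L/s.
R = (PIP − Pplat)/V̇ = (25.6 − 17.3) / 1.1 = 8.3/1.1 = 7.545 cmH2O·s/L.
C = Vt/(Pplat − PEEP) = 490.0 / (17.3 − 8) = 490.0/9.3 = 52.688 mL/cmH2O.
τ = R × C = 7.545 × 0.05269 L/cmH2O = 0.3975 s.
t = −τ·ln(1 − 0.97) = −0.3975·ln(0.03) = 1.394 s.

1.39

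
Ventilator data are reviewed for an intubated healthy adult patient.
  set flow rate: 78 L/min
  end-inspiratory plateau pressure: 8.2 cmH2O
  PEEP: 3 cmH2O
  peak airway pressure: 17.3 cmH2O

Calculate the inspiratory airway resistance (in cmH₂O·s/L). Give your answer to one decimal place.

Flow: 78 L/min ÷ 60 = 1.3 L/s.
Raw = (PIP − Pplat) / flow = (17.3 − 8.2) / 1.3 = 9.1 / 1.3 = 7.0 cmH2O·s/L.

7.0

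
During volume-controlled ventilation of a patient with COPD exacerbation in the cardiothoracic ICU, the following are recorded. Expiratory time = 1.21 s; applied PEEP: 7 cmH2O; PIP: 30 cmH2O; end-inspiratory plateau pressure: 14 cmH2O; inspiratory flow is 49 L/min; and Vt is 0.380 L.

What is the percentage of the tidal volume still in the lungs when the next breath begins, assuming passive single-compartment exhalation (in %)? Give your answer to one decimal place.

Flow: 49 L/min ÷ 60 = 0.8167 L/s.
R = (PIP − Pplat)/V̇ = (30 − 14) / 0.8167 = 16.0/0.8167 = 19.591 cmH2O·s/L.
C = Vt/(Pplat − PEEP) = 380.0 / (14 − 7) = 380.0/7.0 = 54.286 mL/cmH2O.
τ = R × C = 19.591 × 0.05429 L/cmH2O = 1.064 s.
Fraction remaining at end-expiration = e^(−Te/τ) = e^(−1.21/1.064) = 0.3207 → 32.07%.

32.1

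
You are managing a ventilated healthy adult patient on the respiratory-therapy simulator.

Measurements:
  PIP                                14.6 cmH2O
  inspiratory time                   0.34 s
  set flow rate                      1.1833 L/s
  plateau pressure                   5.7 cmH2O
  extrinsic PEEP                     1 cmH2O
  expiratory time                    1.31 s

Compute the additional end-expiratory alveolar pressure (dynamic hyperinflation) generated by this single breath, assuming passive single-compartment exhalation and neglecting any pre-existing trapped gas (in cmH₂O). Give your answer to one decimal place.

0.6

Vt = flow × Ti = 1.1833 L/s × 0.34 s × 1000 mL/L = 402.32 mL.
R = (PIP − Pplat)/V̇ = (14.6 − 5.7) / 1.1833 = 8.9/1.1833 = 7.521 cmH2O·s/L.
C = Vt/(Pplat − PEEP) = 402.32 / (5.7 − 1) = 402.32/4.7 = 85.6 mL/cmH2O.
τ = R × C = 7.521 × 0.0856 L/cmH2O = 0.6438 s.
Fraction remaining = e^(−Te/τ) = e^(−1.31/0.6438) = 0.1307; trapped volume = 402.32 × 0.1307 = 52.583 mL.
Additional alveolar pressure from trapping ≈ V_trapped / C = 52.583 / 85.6 = 0.6143 cmH2O.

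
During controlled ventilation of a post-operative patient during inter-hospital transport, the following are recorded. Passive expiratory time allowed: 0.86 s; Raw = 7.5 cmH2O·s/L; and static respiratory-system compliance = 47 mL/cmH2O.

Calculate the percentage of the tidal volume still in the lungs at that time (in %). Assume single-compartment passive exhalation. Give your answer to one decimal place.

8.7

τ = R × C = 7.5 × 47 mL/cmH2O = 7.5 × 0.047 L/cmH2O = 0.3525 s.
Passive exhalation: V(t)/V₀ = e^(−t/τ) = e^(−0.86/0.3525) = 0.08719.
Fraction remaining = 0.08719 → 8.719%.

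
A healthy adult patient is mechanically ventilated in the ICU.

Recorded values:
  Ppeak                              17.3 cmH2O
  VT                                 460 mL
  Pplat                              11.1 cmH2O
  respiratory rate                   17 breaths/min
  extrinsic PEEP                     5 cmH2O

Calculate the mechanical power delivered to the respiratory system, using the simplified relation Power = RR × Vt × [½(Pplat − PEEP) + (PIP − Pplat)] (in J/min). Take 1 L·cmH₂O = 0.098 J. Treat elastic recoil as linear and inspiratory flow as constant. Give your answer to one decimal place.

Per-breath work = Vt × [½(Pplat−PEEP) + (PIP−Pplat)] = 0.460 × [0.5×6.1 + 6.2] = 0.460 × 9.25 = 4.255 L·cmH2O.
Power = 17 × 4.255 = 72.335 L·cmH2O/min.
× 0.098 J/(L·cmH2O) → 7.089 J/min.

7.1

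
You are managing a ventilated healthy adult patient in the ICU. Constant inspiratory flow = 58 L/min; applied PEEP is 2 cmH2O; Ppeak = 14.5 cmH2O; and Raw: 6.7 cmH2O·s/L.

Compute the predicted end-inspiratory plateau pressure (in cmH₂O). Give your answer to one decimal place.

8.0

Flow: 58 L/min ÷ 60 = 0.9667 L/s.
Pplat = PIP − Raw × flow = 14.5 − 6.7 × 0.9667 = 14.5 − 6.477 = 8.023 cmH2O.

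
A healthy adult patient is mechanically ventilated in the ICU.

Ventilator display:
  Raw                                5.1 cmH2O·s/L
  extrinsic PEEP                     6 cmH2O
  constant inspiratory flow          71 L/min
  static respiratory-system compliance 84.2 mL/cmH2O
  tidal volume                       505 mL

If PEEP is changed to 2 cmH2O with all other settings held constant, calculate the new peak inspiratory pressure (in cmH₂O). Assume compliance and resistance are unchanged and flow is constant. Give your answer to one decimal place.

14.0

Flow: 71 L/min ÷ 60 = 1.1833 L/s.
PIP = Vt/C + R·V̇ + PEEP (constant-flow equation of motion).
Only the baseline term changes: ΔPIP = ΔPEEP = 2 − 6 = -4.0 cmH2O.
Original PIP = 505/84.2 + 5.1×1.1833 + 6 = 18.032 cmH2O; new PIP = 18.032 + (-4.0) = 14.032 cmH2O.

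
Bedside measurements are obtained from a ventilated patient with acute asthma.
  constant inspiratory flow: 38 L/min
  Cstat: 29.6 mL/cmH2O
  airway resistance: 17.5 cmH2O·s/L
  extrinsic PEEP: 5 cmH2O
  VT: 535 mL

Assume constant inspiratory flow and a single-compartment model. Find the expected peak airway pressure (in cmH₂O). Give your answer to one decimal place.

34.2

Flow: 38 L/min ÷ 60 = 0.6333 L/s.
Equation of motion (constant flow): PIP = Vt/C + R·V̇ + PEEP.
PIP = 535/29.6 + 17.5×0.6333 + 5 = 18.074 + 11.083 + 5 = 34.157 cmH2O.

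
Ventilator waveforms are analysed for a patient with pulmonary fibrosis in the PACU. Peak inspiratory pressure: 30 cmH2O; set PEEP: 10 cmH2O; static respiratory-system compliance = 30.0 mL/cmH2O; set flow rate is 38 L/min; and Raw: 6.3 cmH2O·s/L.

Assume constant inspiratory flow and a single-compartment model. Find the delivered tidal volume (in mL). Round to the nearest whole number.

480

Flow: 38 L/min ÷ 60 = 0.6333 L/s.
Equation of motion (constant flow): PIP = Vt/C + R·V̇ + PEEP.
Vt/C = PIP − R·V̇ − PEEP = 30 − 3.99 − 10 = 16.01 cmH2O.
Vt = C × 16.01 = 30.0 × 16.01 = 480.3 mL.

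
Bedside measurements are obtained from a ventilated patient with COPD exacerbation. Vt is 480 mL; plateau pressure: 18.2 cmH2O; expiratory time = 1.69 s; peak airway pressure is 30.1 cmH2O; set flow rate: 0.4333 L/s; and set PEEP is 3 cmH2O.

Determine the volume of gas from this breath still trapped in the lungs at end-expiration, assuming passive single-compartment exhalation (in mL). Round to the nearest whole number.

68

R = (PIP − Pplat)/V̇ = (30.1 − 18.2) / 0.4333 = 11.9/0.4333 = 27.464 cmH2O·s/L.
C = Vt/(Pplat − PEEP) = 480.0 / (18.2 − 3) = 480.0/15.2 = 31.579 mL/cmH2O.
τ = R × C = 27.464 × 0.03158 L/cmH2O = 0.8673 s.
Fraction remaining = e^(−Te/τ) = e^(−1.69/0.8673) = 0.1425.
Trapped volume = 480.0 × 0.1425 = 68.4 mL.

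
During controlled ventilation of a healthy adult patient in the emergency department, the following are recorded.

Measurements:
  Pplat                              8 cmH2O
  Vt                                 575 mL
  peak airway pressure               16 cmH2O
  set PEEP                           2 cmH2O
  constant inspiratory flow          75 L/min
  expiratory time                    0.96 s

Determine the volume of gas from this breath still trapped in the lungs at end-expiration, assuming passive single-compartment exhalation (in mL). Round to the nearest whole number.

120

Flow: 75 L/min ÷ 60 = 1.25 L/s.
R = (PIP − Pplat)/V̇ = (16 − 8) / 1.25 = 8.0/1.25 = 6.4 cmH2O·s/L.
C = Vt/(Pplat − PEEP) = 575.0 / (8 − 2) = 575.0/6.0 = 95.833 mL/cmH2O.
τ = R × C = 6.4 × 0.09583 L/cmH2O = 0.6133 s.
Fraction remaining = e^(−Te/τ) = e^(−0.96/0.6133) = 0.209.
Trapped volume = 575.0 × 0.209 = 120.18 mL.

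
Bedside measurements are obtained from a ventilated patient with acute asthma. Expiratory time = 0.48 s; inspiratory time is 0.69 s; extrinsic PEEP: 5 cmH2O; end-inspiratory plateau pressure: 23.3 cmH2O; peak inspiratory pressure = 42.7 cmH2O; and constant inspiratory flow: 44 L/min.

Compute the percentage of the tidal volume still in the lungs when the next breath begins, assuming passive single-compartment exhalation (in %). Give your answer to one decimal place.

51.9

Flow: 44 L/min ÷ 60 = 0.7333 L/s.
Vt = flow × Ti = 0.7333 L/s × 0.69 s × 1000 mL/L = 505.98 mL.
R = (PIP − Pplat)/V̇ = (42.7 − 23.3) / 0.7333 = 19.4/0.7333 = 26.456 cmH2O·s/L.
C = Vt/(Pplat − PEEP) = 505.98 / (23.3 − 5) = 505.98/18.3 = 27.649 mL/cmH2O.
τ = R × C = 26.456 × 0.02765 L/cmH2O = 0.7315 s.
Fraction remaining at end-expiration = e^(−Te/τ) = e^(−0.48/0.7315) = 0.5188 → 51.88%.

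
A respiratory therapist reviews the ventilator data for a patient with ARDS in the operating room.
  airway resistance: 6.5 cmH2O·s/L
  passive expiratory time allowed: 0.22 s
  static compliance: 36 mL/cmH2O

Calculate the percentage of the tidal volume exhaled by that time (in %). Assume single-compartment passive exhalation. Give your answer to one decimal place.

60.9

τ = R × C = 6.5 × 36 mL/cmH2O = 6.5 × 0.036 L/cmH2O = 0.234 s.
Passive exhalation: V(t)/V₀ = e^(−t/τ) = e^(−0.22/0.234) = 0.3906.
Fraction exhaled = 1 − 0.3906 = 0.6094 → 60.94%.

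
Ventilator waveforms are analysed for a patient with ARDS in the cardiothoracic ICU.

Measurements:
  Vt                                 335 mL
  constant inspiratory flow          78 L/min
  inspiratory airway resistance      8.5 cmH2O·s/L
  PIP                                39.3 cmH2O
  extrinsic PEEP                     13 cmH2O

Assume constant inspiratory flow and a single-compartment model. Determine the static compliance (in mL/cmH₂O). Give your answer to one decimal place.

Flow: 78 L/min ÷ 60 = 1.3 L/s.
Equation of motion (constant flow): PIP = Vt/C + R·V̇ + PEEP.
Vt/C = PIP − R·V̇ − PEEP = 39.3 − 8.5×1.3 − 13 = 39.3 − 11.05 − 13 = 15.25 cmH2O.
C = Vt / 15.25 = 335 / 15.25 = 21.967 mL/cmH2O.

22.0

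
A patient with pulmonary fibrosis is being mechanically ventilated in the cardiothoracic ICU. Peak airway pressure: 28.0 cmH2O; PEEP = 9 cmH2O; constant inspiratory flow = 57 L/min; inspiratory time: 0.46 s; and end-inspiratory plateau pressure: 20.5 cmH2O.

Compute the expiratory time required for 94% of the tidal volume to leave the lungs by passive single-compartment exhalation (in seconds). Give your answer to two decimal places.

Flow: 57 L/min ÷ 60 = 0.95 L/s.
Vt = flow × Ti = 0.95 L/s × 0.46 s × 1000 mL/L = 437.0 mL.
R = (PIP − Pplat)/V̇ = (28.0 − 20.5) / 0.95 = 7.5/0.95 = 7.895 cmH2O·s/L.
C = Vt/(Pplat − PEEP) = 437.0 / (20.5 − 9) = 437.0/11.5 = 38.0 mL/cmH2O.
τ = R × C = 7.895 × 0.038 L/cmH2O = 0.3 s.
t = −τ·ln(1 − 0.94) = −0.3·ln(0.06) = 0.844 s.

0.84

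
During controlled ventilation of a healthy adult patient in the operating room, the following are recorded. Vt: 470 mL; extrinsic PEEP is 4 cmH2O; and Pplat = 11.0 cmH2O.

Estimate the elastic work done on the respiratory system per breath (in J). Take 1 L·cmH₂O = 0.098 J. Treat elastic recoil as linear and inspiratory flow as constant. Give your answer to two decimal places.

0.16

Elastic work ≈ ½ × (Pplat − PEEP) × Vt = 0.5 × (11.0 − 4) × 0.470 L = 0.5 × 7.0 × 0.470 = 1.645 L·cmH2O.
× 0.098 J/(L·cmH2O) → 0.1612 J.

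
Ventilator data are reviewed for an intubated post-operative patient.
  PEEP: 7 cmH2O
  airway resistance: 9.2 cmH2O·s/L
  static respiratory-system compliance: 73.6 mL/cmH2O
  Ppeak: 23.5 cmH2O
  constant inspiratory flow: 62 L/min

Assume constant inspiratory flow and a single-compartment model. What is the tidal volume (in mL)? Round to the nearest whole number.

Flow: 62 L/min ÷ 60 = 1.0333 L/s.
Equation of motion (constant flow): PIP = Vt/C + R·V̇ + PEEP.
Vt/C = PIP − R·V̇ − PEEP = 23.5 − 9.506 − 7 = 6.994 cmH2O.
Vt = C × 6.994 = 73.6 × 6.994 = 514.76 mL.

515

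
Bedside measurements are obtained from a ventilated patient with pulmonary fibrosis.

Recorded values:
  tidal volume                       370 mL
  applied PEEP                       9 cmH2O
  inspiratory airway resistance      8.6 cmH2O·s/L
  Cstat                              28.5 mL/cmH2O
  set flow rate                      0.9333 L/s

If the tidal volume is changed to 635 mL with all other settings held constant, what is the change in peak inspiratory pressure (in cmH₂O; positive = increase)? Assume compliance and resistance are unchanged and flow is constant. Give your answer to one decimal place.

PIP = Vt/C + R·V̇ + PEEP (constant-flow equation of motion).
Only the elastic term changes: ΔPIP = ΔVt / C = (635 − 370) / 28.5 = 9.298 cmH2O.

9.3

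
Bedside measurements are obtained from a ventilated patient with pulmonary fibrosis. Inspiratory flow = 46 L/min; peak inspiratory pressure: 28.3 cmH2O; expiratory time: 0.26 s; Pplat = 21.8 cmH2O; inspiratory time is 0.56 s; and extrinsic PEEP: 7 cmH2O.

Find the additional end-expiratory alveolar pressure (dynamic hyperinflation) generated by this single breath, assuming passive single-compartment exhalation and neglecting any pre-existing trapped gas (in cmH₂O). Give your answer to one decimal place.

Flow: 46 L/min ÷ 60 = 0.7667 L/s.
Vt = flow × Ti = 0.7667 L/s × 0.56 s × 1000 mL/L = 429.35 mL.
R = (PIP − Pplat)/V̇ = (28.3 − 21.8) / 0.7667 = 6.5/0.7667 = 8.478 cmH2O·s/L.
C = Vt/(Pplat − PEEP) = 429.35 / (21.8 − 7) = 429.35/14.8 = 29.01 mL/cmH2O.
τ = R × C = 8.478 × 0.02901 L/cmH2O = 0.2459 s.
Fraction remaining = e^(−Te/τ) = e^(−0.26/0.2459) = 0.3474; trapped volume = 429.35 × 0.3474 = 149.16 mL.
Additional alveolar pressure from trapping ≈ V_trapped / C = 149.16 / 29.01 = 5.142 cmH2O.

5.1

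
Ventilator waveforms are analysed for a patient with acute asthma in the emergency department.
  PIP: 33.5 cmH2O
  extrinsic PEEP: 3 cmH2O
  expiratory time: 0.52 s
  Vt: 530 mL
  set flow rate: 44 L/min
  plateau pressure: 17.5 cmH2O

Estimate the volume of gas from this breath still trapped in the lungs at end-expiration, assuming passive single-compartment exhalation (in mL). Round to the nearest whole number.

276

Flow: 44 L/min ÷ 60 = 0.7333 L/s.
R = (PIP − Pplat)/V̇ = (33.5 − 17.5) / 0.7333 = 16.0/0.7333 = 21.819 cmH2O·s/L.
C = Vt/(Pplat − PEEP) = 530.0 / (17.5 − 3) = 530.0/14.5 = 36.552 mL/cmH2O.
τ = R × C = 21.819 × 0.03655 L/cmH2O = 0.7975 s.
Fraction remaining = e^(−Te/τ) = e^(−0.52/0.7975) = 0.521.
Trapped volume = 530.0 × 0.521 = 276.13 mL.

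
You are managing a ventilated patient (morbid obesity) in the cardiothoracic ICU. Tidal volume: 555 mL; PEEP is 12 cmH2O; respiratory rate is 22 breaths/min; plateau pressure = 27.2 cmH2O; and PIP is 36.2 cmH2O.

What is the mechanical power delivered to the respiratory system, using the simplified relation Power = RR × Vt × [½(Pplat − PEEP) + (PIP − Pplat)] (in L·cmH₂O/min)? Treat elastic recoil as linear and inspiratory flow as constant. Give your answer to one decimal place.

Per-breath work = Vt × [½(Pplat−PEEP) + (PIP−Pplat)] = 0.555 × [0.5×15.2 + 9.0] = 0.555 × 16.6 = 9.213 L·cmH2O.
Power = 22 × 9.213 = 202.69 L·cmH2O/min.

202.7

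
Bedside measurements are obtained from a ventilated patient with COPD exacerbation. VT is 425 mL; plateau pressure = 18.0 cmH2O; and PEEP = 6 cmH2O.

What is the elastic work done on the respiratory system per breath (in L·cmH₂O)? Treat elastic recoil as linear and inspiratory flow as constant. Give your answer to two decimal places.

Elastic work ≈ ½ × (Pplat − PEEP) × Vt = 0.5 × (18.0 − 6) × 0.425 L = 0.5 × 12.0 × 0.425 = 2.55 L·cmH2O.

2.55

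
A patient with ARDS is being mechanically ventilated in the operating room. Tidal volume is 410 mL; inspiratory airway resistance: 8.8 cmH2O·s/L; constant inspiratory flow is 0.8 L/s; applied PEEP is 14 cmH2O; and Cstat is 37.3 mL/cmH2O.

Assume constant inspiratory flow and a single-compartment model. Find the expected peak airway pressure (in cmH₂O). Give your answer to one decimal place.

Equation of motion (constant flow): PIP = Vt/C + R·V̇ + PEEP.
PIP = 410/37.3 + 8.8×0.8 + 14 = 10.992 + 7.04 + 14 = 32.032 cmH2O.

32.0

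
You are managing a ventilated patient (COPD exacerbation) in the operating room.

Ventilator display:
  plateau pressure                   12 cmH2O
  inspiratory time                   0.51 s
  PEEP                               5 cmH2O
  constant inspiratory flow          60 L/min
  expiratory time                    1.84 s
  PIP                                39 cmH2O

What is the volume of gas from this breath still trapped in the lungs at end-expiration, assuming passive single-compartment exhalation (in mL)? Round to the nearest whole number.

Flow: 60 L/min ÷ 60 = 1 L/s.
Vt = flow × Ti = 1 L/s × 0.51 s × 1000 mL/L = 510.0 mL.
R = (PIP − Pplat)/V̇ = (39 − 12) / 1 = 27.0/1 = 27.0 cmH2O·s/L.
C = Vt/(Pplat − PEEP) = 510.0 / (12 − 5) = 510.0/7.0 = 72.857 mL/cmH2O.
τ = R × C = 27.0 × 0.07286 L/cmH2O = 1.967 s.
Fraction remaining = e^(−Te/τ) = e^(−1.84/1.967) = 0.3924.
Trapped volume = 510.0 × 0.3924 = 200.12 mL.

200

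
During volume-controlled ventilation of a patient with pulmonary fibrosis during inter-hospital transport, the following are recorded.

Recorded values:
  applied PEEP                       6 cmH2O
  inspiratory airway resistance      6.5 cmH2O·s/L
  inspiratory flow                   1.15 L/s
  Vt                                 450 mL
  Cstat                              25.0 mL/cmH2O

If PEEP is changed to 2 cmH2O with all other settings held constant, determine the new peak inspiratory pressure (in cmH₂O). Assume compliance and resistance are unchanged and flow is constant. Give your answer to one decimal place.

PIP = Vt/C + R·V̇ + PEEP (constant-flow equation of motion).
Only the baseline term changes: ΔPIP = ΔPEEP = 2 − 6 = -4.0 cmH2O.
Original PIP = 450/25.0 + 6.5×1.15 + 6 = 31.475 cmH2O; new PIP = 31.475 + (-4.0) = 27.475 cmH2O.

27.5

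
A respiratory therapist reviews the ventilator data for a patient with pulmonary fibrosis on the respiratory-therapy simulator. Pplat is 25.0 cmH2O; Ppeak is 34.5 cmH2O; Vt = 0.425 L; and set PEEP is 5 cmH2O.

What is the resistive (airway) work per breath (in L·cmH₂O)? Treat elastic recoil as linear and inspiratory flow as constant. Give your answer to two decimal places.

With constant inspiratory flow the resistive pressure is constant at PIP − Pplat = 34.5 − 25.0 = 9.5 cmH2O, so resistive work = 9.5 × 0.425 = 4.038 L·cmH2O.

4.04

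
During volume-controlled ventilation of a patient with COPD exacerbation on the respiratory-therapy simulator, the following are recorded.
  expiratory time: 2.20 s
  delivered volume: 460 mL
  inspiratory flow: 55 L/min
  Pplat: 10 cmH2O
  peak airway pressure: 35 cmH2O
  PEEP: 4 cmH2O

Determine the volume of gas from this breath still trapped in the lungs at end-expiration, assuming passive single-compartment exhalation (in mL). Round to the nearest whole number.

161

Flow: 55 L/min ÷ 60 = 0.9167 L/s.
R = (PIP − Pplat)/V̇ = (35 − 10) / 0.9167 = 25.0/0.9167 = 27.272 cmH2O·s/L.
C = Vt/(Pplat − PEEP) = 460.0 / (10 − 4) = 460.0/6.0 = 76.667 mL/cmH2O.
τ = R × C = 27.272 × 0.07667 L/cmH2O = 2.091 s.
Fraction remaining = e^(−Te/τ) = e^(−2.20/2.091) = 0.3492.
Trapped volume = 460.0 × 0.3492 = 160.63 mL.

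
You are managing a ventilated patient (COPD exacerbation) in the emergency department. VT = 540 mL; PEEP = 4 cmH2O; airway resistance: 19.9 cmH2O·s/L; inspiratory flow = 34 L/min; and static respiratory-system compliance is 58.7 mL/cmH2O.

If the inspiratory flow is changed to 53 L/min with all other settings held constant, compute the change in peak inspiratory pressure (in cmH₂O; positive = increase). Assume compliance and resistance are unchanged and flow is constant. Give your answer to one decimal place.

6.3

Flow: 34 L/min ÷ 60 = 0.5667 L/s.
New flow: 53 L/min ÷ 60 = 0.8833 L/s.
PIP = Vt/C + R·V̇ + PEEP (constant-flow equation of motion).
Only the resistive term changes: ΔPIP = R × ΔV̇ = 19.9 × (0.8833 − 0.5667) = 19.9 × 0.3166 = 6.3 cmH2O.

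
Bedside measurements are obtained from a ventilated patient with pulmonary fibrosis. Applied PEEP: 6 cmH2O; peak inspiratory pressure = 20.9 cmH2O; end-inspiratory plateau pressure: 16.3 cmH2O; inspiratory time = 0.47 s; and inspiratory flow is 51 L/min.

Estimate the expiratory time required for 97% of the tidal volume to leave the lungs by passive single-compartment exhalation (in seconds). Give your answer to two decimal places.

Flow: 51 L/min ÷ 60 = 0.85 L/s.
Vt = flow × Ti = 0.85 L/s × 0.47 s × 1000 mL/L = 399.5 mL.
R = (PIP − Pplat)/V̇ = (20.9 − 16.3) / 0.85 = 4.6/0.85 = 5.412 cmH2O·s/L.
C = Vt/(Pplat − PEEP) = 399.5 / (16.3 − 6) = 399.5/10.3 = 38.786 mL/cmH2O.
τ = R × C = 5.412 × 0.03879 L/cmH2O = 0.2099 s.
t = −τ·ln(1 − 0.97) = −0.2099·ln(0.03) = 0.736 s.

0.74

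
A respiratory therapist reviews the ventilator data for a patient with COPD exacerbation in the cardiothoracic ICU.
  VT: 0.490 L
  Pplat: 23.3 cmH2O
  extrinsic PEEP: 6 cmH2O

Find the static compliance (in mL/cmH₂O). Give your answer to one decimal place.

28.3

Cstat = Vt / (Pplat − PEEP) = 490 / (23.3 − 6) = 490 / 17.3 = 28.324 mL/cmH2O.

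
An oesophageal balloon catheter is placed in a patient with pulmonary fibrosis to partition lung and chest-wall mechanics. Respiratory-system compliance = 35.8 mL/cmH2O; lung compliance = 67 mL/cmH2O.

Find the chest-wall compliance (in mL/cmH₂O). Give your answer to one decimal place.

76.9

1/Ccw = 1/Crs − 1/CL.
1/Ccw = 1/35.8 − 1/67 = 0.01301.
Ccw = 76.864 mL/cmH2O.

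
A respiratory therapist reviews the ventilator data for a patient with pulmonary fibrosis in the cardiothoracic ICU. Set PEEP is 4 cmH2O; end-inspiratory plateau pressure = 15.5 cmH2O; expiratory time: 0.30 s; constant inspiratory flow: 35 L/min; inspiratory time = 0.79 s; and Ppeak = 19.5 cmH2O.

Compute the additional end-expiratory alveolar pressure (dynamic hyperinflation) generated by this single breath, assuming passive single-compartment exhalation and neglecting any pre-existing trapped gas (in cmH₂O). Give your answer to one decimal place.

Flow: 35 L/min ÷ 60 = 0.5833 L/s.
Vt = flow × Ti = 0.5833 L/s × 0.79 s × 1000 mL/L = 460.81 mL.
R = (PIP − Pplat)/V̇ = (19.5 − 15.5) / 0.5833 = 4.0/0.5833 = 6.858 cmH2O·s/L.
C = Vt/(Pplat − PEEP) = 460.81 / (15.5 − 4) = 460.81/11.5 = 40.07 mL/cmH2O.
τ = R × C = 6.858 × 0.04007 L/cmH2O = 0.2748 s.
Fraction remaining = e^(−Te/τ) = e^(−0.30/0.2748) = 0.3356; trapped volume = 460.81 × 0.3356 = 154.65 mL.
Additional alveolar pressure from trapping ≈ V_trapped / C = 154.65 / 40.07 = 3.859 cmH2O.

3.9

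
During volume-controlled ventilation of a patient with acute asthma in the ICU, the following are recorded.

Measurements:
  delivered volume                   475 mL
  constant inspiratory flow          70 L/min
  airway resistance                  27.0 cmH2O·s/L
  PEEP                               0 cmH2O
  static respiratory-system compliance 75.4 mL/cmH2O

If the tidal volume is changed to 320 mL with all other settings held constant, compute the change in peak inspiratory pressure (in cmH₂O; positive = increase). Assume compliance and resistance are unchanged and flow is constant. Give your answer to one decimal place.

-2.1

PIP = Vt/C + R·V̇ + PEEP (constant-flow equation of motion).
Only the elastic term changes: ΔPIP = ΔVt / C = (320 − 475) / 75.4 = -2.056 cmH2O.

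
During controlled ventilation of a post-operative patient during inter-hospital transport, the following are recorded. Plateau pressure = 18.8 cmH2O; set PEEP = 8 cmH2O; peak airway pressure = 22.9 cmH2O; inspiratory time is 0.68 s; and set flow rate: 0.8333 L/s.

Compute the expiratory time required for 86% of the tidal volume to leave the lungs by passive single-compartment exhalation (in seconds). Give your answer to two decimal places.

0.51

Vt = flow × Ti = 0.8333 L/s × 0.68 s × 1000 mL/L = 566.64 mL.
R = (PIP − Pplat)/V̇ = (22.9 − 18.8) / 0.8333 = 4.1/0.8333 = 4.92 cmH2O·s/L.
C = Vt/(Pplat − PEEP) = 566.64 / (18.8 − 8) = 566.64/10.8 = 52.467 mL/cmH2O.
τ = R × C = 4.92 × 0.05247 L/cmH2O = 0.2582 s.
t = −τ·ln(1 − 0.86) = −0.2582·ln(0.14) = 0.5077 s.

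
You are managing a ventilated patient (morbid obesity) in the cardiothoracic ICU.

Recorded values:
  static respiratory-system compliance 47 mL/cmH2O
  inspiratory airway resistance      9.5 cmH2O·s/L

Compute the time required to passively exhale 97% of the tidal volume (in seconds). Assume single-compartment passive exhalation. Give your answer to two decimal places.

τ = R × C = 9.5 × 47 mL/cmH2O = 9.5 × 0.047 L/cmH2O = 0.4465 s.
Exhaled fraction f = 1 − e^(−t/τ) → t = −τ·ln(1 − f) = −0.4465·ln(0.03) = 1.566 s.

1.57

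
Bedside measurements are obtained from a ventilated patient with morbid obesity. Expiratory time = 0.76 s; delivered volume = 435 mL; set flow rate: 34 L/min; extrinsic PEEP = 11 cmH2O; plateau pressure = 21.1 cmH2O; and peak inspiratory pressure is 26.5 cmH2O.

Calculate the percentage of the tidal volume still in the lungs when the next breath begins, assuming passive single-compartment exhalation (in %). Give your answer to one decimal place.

15.7

Flow: 34 L/min ÷ 60 = 0.5667 L/s.
R = (PIP − Pplat)/V̇ = (26.5 − 21.1) / 0.5667 = 5.4/0.5667 = 9.529 cmH2O·s/L.
C = Vt/(Pplat − PEEP) = 435.0 / (21.1 − 11) = 435.0/10.1 = 43.069 mL/cmH2O.
τ = R × C = 9.529 × 0.04307 L/cmH2O = 0.4104 s.
Fraction remaining at end-expiration = e^(−Te/τ) = e^(−0.76/0.4104) = 0.1569 → 15.69%.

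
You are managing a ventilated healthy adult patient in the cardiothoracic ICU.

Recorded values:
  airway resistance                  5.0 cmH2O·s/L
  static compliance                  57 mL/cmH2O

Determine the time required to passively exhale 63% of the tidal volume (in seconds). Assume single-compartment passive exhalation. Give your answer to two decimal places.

τ = R × C = 5.0 × 57 mL/cmH2O = 5.0 × 0.057 L/cmH2O = 0.285 s.
Exhaled fraction f = 1 − e^(−t/τ) → t = −τ·ln(1 − f) = −0.285·ln(0.37) = 0.2834 s.

0.28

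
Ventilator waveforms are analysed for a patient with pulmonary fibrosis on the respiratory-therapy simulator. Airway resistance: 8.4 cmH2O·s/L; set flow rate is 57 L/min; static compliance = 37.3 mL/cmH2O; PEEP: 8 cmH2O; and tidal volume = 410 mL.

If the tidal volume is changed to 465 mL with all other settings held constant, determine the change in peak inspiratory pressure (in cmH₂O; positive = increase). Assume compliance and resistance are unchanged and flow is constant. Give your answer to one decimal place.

1.5

PIP = Vt/C + R·V̇ + PEEP (constant-flow equation of motion).
Only the elastic term changes: ΔPIP = ΔVt / C = (465 − 410) / 37.3 = 1.475 cmH2O.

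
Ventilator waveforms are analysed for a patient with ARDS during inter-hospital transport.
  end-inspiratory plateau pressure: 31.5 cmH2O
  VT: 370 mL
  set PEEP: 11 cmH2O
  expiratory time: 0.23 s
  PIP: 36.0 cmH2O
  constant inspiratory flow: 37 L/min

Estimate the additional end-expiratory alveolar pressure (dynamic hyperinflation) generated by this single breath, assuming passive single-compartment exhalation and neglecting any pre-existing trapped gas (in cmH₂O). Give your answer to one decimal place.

3.6

Flow: 37 L/min ÷ 60 = 0.6167 L/s.
R = (PIP − Pplat)/V̇ = (36.0 − 31.5) / 0.6167 = 4.5/0.6167 = 7.297 cmH2O·s/L.
C = Vt/(Pplat − PEEP) = 370.0 / (31.5 − 11) = 370.0/20.5 = 18.049 mL/cmH2O.
τ = R × C = 7.297 × 0.01805 L/cmH2O = 0.1317 s.
Fraction remaining = e^(−Te/τ) = e^(−0.23/0.1317) = 0.1744; trapped volume = 370.0 × 0.1744 = 64.528 mL.
Additional alveolar pressure from trapping ≈ V_trapped / C = 64.528 / 18.049 = 3.575 cmH2O.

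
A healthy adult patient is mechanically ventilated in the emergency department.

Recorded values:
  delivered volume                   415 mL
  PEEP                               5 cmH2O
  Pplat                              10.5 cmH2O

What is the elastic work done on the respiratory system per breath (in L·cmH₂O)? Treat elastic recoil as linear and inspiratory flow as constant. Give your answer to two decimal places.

1.14

Elastic work ≈ ½ × (Pplat − PEEP) × Vt = 0.5 × (10.5 − 5) × 0.415 L = 0.5 × 5.5 × 0.415 = 1.141 L·cmH2O.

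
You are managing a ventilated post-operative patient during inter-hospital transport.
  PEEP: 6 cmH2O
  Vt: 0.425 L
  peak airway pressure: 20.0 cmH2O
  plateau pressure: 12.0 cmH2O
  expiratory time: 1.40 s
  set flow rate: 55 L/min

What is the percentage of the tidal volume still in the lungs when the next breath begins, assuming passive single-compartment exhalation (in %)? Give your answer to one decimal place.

10.4

Flow: 55 L/min ÷ 60 = 0.9167 L/s.
R = (PIP − Pplat)/V̇ = (20.0 − 12.0) / 0.9167 = 8.0/0.9167 = 8.727 cmH2O·s/L.
C = Vt/(Pplat − PEEP) = 425.0 / (12.0 − 6) = 425.0/6.0 = 70.833 mL/cmH2O.
τ = R × C = 8.727 × 0.07083 L/cmH2O = 0.6181 s.
Fraction remaining at end-expiration = e^(−Te/τ) = e^(−1.40/0.6181) = 0.1038 → 10.38%.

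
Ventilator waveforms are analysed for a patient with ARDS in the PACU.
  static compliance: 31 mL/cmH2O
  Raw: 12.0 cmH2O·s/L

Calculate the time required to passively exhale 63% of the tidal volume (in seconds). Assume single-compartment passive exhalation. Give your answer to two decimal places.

τ = R × C = 12.0 × 31 mL/cmH2O = 12.0 × 0.031 L/cmH2O = 0.372 s.
Exhaled fraction f = 1 − e^(−t/τ) → t = −τ·ln(1 − f) = −0.372·ln(0.37) = 0.3699 s.

0.37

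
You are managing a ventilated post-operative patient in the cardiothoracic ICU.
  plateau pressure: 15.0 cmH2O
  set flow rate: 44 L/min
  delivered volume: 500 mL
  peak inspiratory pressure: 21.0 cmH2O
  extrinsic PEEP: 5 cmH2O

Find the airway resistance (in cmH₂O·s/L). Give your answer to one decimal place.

8.2

Flow: 44 L/min ÷ 60 = 0.7333 L/s.
Raw = (PIP − Pplat) / flow = (21.0 − 15.0) / 0.7333 = 6.0 / 0.7333 = 8.182 cmH2O·s/L.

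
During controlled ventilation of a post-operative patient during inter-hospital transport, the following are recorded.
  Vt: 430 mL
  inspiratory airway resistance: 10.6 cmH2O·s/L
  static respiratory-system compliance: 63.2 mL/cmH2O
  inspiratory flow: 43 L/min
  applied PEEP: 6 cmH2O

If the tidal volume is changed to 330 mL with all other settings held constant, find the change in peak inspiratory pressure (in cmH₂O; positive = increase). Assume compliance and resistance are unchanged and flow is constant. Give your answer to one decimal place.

-1.6

PIP = Vt/C + R·V̇ + PEEP (constant-flow equation of motion).
Only the elastic term changes: ΔPIP = ΔVt / C = (330 − 430) / 63.2 = -1.582 cmH2O.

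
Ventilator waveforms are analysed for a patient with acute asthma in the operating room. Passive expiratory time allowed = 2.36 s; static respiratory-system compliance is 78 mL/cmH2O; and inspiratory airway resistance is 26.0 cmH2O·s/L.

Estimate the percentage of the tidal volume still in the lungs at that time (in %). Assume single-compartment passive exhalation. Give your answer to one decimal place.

31.2

τ = R × C = 26.0 × 78 mL/cmH2O = 26.0 × 0.078 L/cmH2O = 2.028 s.
Passive exhalation: V(t)/V₀ = e^(−t/τ) = e^(−2.36/2.028) = 0.3123.
Fraction remaining = 0.3123 → 31.23%.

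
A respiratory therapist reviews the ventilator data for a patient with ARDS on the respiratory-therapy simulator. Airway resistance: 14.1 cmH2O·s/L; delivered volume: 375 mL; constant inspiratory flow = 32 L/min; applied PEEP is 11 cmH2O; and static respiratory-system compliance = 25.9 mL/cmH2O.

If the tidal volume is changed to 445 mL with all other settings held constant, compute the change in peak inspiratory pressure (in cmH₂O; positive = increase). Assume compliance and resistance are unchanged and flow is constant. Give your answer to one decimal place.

2.7

PIP = Vt/C + R·V̇ + PEEP (constant-flow equation of motion).
Only the elastic term changes: ΔPIP = ΔVt / C = (445 − 375) / 25.9 = 2.703 cmH2O.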